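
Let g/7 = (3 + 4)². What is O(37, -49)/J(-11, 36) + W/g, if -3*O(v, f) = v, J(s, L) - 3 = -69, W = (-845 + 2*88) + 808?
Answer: 40213/67914 ≈ 0.59212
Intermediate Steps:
W = 139 (W = (-845 + 176) + 808 = -669 + 808 = 139)
J(s, L) = -66 (J(s, L) = 3 - 69 = -66)
O(v, f) = -v/3
g = 343 (g = 7*(3 + 4)² = 7*7² = 7*49 = 343)
O(37, -49)/J(-11, 36) + W/g = -⅓*37/(-66) + 139/343 = -37/3*(-1/66) + 139*(1/343) = 37/198 + 139/343 = 40213/67914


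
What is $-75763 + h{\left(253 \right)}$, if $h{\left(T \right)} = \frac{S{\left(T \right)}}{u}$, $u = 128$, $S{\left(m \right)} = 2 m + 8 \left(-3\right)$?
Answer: $- \frac{4848591}{64} \approx -75759.0$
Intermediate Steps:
$S{\left(m \right)} = -24 + 2 m$ ($S{\left(m \right)} = 2 m - 24 = -24 + 2 m$)
$h{\left(T \right)} = - \frac{3}{16} + \frac{T}{64}$ ($h{\left(T \right)} = \frac{-24 + 2 T}{128} = \left(-24 + 2 T\right) \frac{1}{128} = - \frac{3}{16} + \frac{T}{64}$)
$-75763 + h{\left(253 \right)} = -75763 + \left(- \frac{3}{16} + \frac{1}{64} \cdot 253\right) = -75763 + \left(- \frac{3}{16} + \frac{253}{64}\right) = -75763 + \frac{241}{64} = - \frac{4848591}{64}$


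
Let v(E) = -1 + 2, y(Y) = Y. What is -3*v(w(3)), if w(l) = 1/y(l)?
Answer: -3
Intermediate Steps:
w(l) = 1/l
v(E) = 1
-3*v(w(3)) = -3*1 = -3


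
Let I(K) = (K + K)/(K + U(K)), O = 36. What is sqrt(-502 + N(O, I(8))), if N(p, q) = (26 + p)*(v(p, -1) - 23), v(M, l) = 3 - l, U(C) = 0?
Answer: 4*I*sqrt(105) ≈ 40.988*I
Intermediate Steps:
I(K) = 2 (I(K) = (K + K)/(K + 0) = (2*K)/K = 2)
N(p, q) = -494 - 19*p (N(p, q) = (26 + p)*((3 - 1*(-1)) - 23) = (26 + p)*((3 + 1) - 23) = (26 + p)*(4 - 23) = (26 + p)*(-19) = -494 - 19*p)
sqrt(-502 + N(O, I(8))) = sqrt(-502 + (-494 - 19*36)) = sqrt(-502 + (-494 - 684)) = sqrt(-502 - 1178) = sqrt(-1680) = 4*I*sqrt(105)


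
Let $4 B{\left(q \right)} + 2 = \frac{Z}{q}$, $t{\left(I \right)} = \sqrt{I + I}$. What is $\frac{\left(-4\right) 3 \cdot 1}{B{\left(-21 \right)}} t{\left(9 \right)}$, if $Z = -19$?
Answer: $\frac{3024 \sqrt{2}}{23} \approx 185.94$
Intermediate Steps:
$t{\left(I \right)} = \sqrt{2} \sqrt{I}$ ($t{\left(I \right)} = \sqrt{2 I} = \sqrt{2} \sqrt{I}$)
$B{\left(q \right)} = - \frac{1}{2} - \frac{19}{4 q}$ ($B{\left(q \right)} = - \frac{1}{2} + \frac{\left(-19\right) \frac{1}{q}}{4} = - \frac{1}{2} - \frac{19}{4 q}$)
$\frac{\left(-4\right) 3 \cdot 1}{B{\left(-21 \right)}} t{\left(9 \right)} = \frac{\left(-4\right) 3 \cdot 1}{\frac{1}{4} \frac{1}{-21} \left(-19 - -42\right)} \sqrt{2} \sqrt{9} = \frac{\left(-12\right) 1}{\frac{1}{4} \left(- \frac{1}{21}\right) \left(-19 + 42\right)} \sqrt{2} \cdot 3 = - \frac{12}{\frac{1}{4} \left(- \frac{1}{21}\right) 23} \cdot 3 \sqrt{2} = - \frac{12}{- \frac{23}{84}} \cdot 3 \sqrt{2} = \left(-12\right) \left(- \frac{84}{23}\right) 3 \sqrt{2} = \frac{1008 \cdot 3 \sqrt{2}}{23} = \frac{3024 \sqrt{2}}{23}$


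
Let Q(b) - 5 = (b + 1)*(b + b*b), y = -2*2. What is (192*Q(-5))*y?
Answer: 57600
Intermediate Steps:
y = -4
Q(b) = 5 + (1 + b)*(b + b²) (Q(b) = 5 + (b + 1)*(b + b*b) = 5 + (1 + b)*(b + b²))
(192*Q(-5))*y = (192*(5 - 5 + (-5)³ + 2*(-5)²))*(-4) = (192*(5 - 5 - 125 + 2*25))*(-4) = (192*(5 - 5 - 125 + 50))*(-4) = (192*(-75))*(-4) = -14400*(-4) = 57600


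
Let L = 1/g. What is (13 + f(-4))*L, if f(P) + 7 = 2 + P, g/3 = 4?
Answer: ⅓ ≈ 0.33333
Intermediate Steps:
g = 12 (g = 3*4 = 12)
f(P) = -5 + P (f(P) = -7 + (2 + P) = -5 + P)
L = 1/12 ≈ 0.083333
(13 + f(-4))*L = (13 + (-5 - 4))*(1/12) = (13 - 9)*(1/12) = 4*(1/12) = ⅓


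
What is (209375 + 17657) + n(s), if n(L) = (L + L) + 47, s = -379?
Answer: 226321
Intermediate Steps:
n(L) = 47 + 2*L (n(L) = 2*L + 47 = 47 + 2*L)
(209375 + 17657) + n(s) = (209375 + 17657) + (47 + 2*(-379)) = 227032 + (47 - 758) = 227032 - 711 = 226321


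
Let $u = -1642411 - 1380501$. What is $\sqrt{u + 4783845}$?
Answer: $\sqrt{1760933} \approx 1327.0$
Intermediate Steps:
$u = -3022912$
$\sqrt{u + 4783845} = \sqrt{-3022912 + 4783845} = \sqrt{1760933}$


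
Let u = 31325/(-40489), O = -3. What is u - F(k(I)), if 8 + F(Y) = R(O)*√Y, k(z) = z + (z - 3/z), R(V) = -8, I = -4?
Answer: 292587/40489 + 4*I*√29 ≈ 7.2263 + 21.541*I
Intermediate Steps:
u = -31325/40489 (u = 31325*(-1/40489) = -31325/40489 ≈ -0.77367)
k(z) = -3/z + 2*z
F(Y) = -8 - 8*√Y
u - F(k(I)) = -31325/40489 - (-8 - 8*√(-3/(-4) + 2*(-4))) = -31325/40489 - (-8 - 8*√(-3*(-¼) - 8)) = -31325/40489 - (-8 - 8*√(¾ - 8)) = -31325/40489 - (-8 - 4*I*√29) = -31325/40489 + (8 + 4*I*√29) = 292587/40489 + 4*I*√29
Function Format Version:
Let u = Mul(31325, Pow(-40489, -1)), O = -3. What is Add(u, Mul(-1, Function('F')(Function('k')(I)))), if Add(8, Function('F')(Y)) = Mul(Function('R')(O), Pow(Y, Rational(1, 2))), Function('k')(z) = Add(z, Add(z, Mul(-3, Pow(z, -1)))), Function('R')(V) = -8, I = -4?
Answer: Add(Rational(292587, 40489), Mul(4, I, Pow(29, Rational(1, 2)))) ≈ Add(7.2263, Mul(21.541, I))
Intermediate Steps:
u = Rational(-31325, 40489) (u = Mul(31325, Rational(-1, 40489)) = Rational(-31325, 40489) ≈ -0.77367)
Function('k')(z) = Add(Mul(-3, Pow(z, -1)), Mul(2, z))
Function('F')(Y) = Add(-8, Mul(-8, Pow(Y, Rational(1, 2))))
Add(u, Mul(-1, Function('F')(Function('k')(I)))) = Add(Rational(-31325, 40489), Mul(-1, Add(-8, Mul(-8, Pow(Add(Mul(-3, Pow(-4, -1)), Mul(2, -4)), Rational(1, 2)))))) = Add(Rational(-31325, 40489), Mul(-1, Add(-8, Mul(-8, Pow(Add(Mul(-3, Rational(-1, 4)), -8), Rational(1, 2)))))) = Add(Rational(-31325, 40489), Mul(-1, Add(-8, Mul(-8, Pow(Add(Rational(3, 4), -8), Rational(1, 2)))))) = Add(Rational(-31325, 40489), Mul(-1, Add(-8, Mul(-8, Pow(Rational(-29, 4), Rational(1, 2)))))) = Add(Rational(-31325, 40489), Mul(-1, Add(-8, Mul(-8, Mul(Rational(1, 2), I, Pow(29, Rational(1, 2))))))) = Add(Rational(-31325, 40489), Mul(-1, Add(-8, Mul(-4, I, Pow(29, Rational(1, 2)))))) = Add(Rational(-31325, 40489), Add(8, Mul(4, I, Pow(29, Rational(1, 2))))) = Add(Rational(292587, 40489), Mul(4, I, Pow(29, Rational(1, 2))))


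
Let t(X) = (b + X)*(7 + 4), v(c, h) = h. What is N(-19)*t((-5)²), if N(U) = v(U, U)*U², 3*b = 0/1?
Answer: -1886225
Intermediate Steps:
b = 0 (b = (0/1)/3 = (0*1)/3 = (⅓)*0 = 0)
N(U) = U³ (N(U) = U*U² = U³)
t(X) = 11*X (t(X) = (0 + X)*(7 + 4) = X*11 = 11*X)
N(-19)*t((-5)²) = (-19)³*(11*(-5)²) = -75449*25 = -6859*275 = -1886225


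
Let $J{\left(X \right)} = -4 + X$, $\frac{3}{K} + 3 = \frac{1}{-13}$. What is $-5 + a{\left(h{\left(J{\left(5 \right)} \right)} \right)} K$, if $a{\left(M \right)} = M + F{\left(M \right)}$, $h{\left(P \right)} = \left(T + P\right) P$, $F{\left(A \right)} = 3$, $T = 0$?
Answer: $- \frac{89}{10} \approx -8.9$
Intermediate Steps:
$K = - \frac{39}{40}$ ($K = \frac{3}{-3 + \frac{1}{-13}} = \frac{3}{-3 - \frac{1}{13}} = \frac{3}{- \frac{40}{13}} = 3 \left(- \frac{13}{40}\right) = - \frac{39}{40} \approx -0.975$)
$h{\left(P \right)} = P^{2}$ ($h{\left(P \right)} = \left(0 + P\right) P = P P = P^{2}$)
$a{\left(M \right)} = 3 + M$ ($a{\left(M \right)} = M + 3 = 3 + M$)
$-5 + a{\left(h{\left(J{\left(5 \right)} \right)} \right)} K = -5 + \left(3 + \left(-4 + 5\right)^{2}\right) \left(- \frac{39}{40}\right) = -5 + \left(3 + 1^{2}\right) \left(- \frac{39}{40}\right) = -5 + \left(3 + 1\right) \left(- \frac{39}{40}\right) = -5 + 4 \left(- \frac{39}{40}\right) = -5 - \frac{39}{10} = - \frac{89}{10}$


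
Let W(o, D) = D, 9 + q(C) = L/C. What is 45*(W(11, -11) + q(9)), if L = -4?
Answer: -920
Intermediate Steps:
q(C) = -9 - 4/C
45*(W(11, -11) + q(9)) = 45*(-11 + (-9 - 4/9)) = 45*(-11 - 85/9) = 45*(-184/9) = -920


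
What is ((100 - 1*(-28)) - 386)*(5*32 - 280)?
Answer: 30960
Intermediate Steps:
((100 - 1*(-28)) - 386)*(5*32 - 280) = ((100 + 28) - 386)*(160 - 280) = (128 - 386)*(-120) = -258*(-120) = 30960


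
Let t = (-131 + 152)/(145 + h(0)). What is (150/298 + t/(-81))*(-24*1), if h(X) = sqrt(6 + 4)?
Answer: -67846624/5636223 - 56*sqrt(10)/189135 ≈ -12.039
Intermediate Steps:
h(X) = sqrt(10)
t = 21/(145 + sqrt(10)) (t = (-131 + 152)/(145 + sqrt(10)) = 21/(145 + sqrt(10)) ≈ 0.14174)
(150/298 + t/(-81))*(-24*1) = (150/298 + (203/1401 - 7*sqrt(10)/7005)/(-81))*(-24*1) = (150*(1/298) + (203/1401 - 7*sqrt(10)/7005)*(-1/81))*(-24) = (75/149 + (-203/113481 + 7*sqrt(10)/567405))*(-24) = (8480828/16908669 + 7*sqrt(10)/567405)*(-24) = -67846624/5636223 - 56*sqrt(10)/189135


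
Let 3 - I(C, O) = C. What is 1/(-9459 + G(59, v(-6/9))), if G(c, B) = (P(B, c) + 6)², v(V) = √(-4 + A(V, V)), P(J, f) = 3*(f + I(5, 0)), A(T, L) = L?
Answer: 1/21870 ≈ 4.5725e-5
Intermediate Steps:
I(C, O) = 3 - C
P(J, f) = -6 + 3*f (P(J, f) = 3*(f + (3 - 1*5)) = 3*(f + (3 - 5)) = 3*(f - 2) = 3*(-2 + f) = -6 + 3*f)
v(V) = √(-4 + V)
G(c, B) = 9*c² (G(c, B) = ((-6 + 3*c) + 6)² = (3*c)² = 9*c²)
1/(-9459 + G(59, v(-6/9))) = 1/(-9459 + 9*59²) = 1/(-9459 + 9*3481) = 1/(-9459 + 31329) = 1/21870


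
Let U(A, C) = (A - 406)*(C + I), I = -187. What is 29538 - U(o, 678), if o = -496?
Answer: 472420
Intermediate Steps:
U(A, C) = (-406 + A)*(-187 + C) (U(A, C) = (A - 406)*(C - 187) = (-406 + A)*(-187 + C))
29538 - U(o, 678) = 29538 - (75922 - 406*678 - 187*(-496) - 496*678) = 29538 - (75922 - 275268 + 92752 - 336288) = 29538 - 1*(-442882) = 29538 + 442882 = 472420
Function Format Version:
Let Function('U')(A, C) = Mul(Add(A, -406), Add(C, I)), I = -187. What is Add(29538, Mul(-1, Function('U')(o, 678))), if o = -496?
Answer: 472420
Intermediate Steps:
Function('U')(A, C) = Mul(Add(-406, A), Add(-187, C)) (Function('U')(A, C) = Mul(Add(A, -406), Add(C, -187)) = Mul(Add(-406, A), Add(-187, C)))
Add(29538, Mul(-1, Function('U')(o, 678))) = Add(29538, Mul(-1, Add(75922, Mul(-406, 678), Mul(-187, -496), Mul(-496, 678)))) = Add(29538, Mul(-1, Add(75922, -275268, 92752, -336288))) = Add(29538, Mul(-1, -442882)) = Add(29538, 442882) = 472420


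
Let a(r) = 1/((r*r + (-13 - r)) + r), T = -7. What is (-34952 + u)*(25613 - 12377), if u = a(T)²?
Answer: -49963463473/108 ≈ -4.6262e+8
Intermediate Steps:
a(r) = 1/(-13 + r²) (a(r) = 1/((r² + (-13 - r)) + r) = 1/((-13 + r² - r) + r) = 1/(-13 + r²))
u = 1/1296 (u = (1/(-13 + (-7)²))² = (1/(-13 + 49))² = (1/36)² = 1/1296 ≈ 0.00077160)
(-34952 + u)*(25613 - 12377) = (-34952 + 1/1296)*(25613 - 12377) = -45297791/1296*13236 = -49963463473/108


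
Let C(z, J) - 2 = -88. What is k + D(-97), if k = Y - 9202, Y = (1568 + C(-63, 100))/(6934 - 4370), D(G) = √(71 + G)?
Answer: -11796223/1282 + I*√26 ≈ -9201.4 + 5.099*I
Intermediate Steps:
C(z, J) = -86 (C(z, J) = 2 - 88 = -86)
Y = 741/1282 (Y = (1568 - 86)/(6934 - 4370) = 1482/2564 = 1482*(1/2564) = 741/1282 ≈ 0.57800)
k = -11796223/1282 (k = 741/1282 - 9202 = -11796223/1282 ≈ -9201.4)
k + D(-97) = -11796223/1282 + √(71 - 97) = -11796223/1282 + √(-26) = -11796223/1282 + I*√26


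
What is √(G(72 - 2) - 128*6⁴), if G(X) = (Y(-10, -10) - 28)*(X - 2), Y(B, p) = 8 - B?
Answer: 2*I*√41642 ≈ 408.13*I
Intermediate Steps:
G(X) = 20 - 10*X (G(X) = ((8 - 1*(-10)) - 28)*(X - 2) = ((8 + 10) - 28)*(-2 + X) = (18 - 28)*(-2 + X) = -10*(-2 + X) = 20 - 10*X)
√(G(72 - 2) - 128*6⁴) = √((20 - 10*(72 - 2)) - 128*6⁴) = √((20 - 10*70) - 128*1296) = √((20 - 700) - 165888) = √(-680 - 165888) = √(-166568) = 2*I*√41642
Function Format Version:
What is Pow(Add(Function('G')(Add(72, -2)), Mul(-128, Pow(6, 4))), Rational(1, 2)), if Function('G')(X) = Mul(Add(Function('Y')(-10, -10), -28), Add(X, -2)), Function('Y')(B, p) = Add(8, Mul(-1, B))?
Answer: Mul(2, I, Pow(41642, Rational(1, 2))) ≈ Mul(408.13, I)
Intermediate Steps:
Function('G')(X) = Add(20, Mul(-10, X)) (Function('G')(X) = Mul(Add(Add(8, Mul(-1, -10)), -28), Add(X, -2)) = Mul(Add(Add(8, 10), -28), Add(-2, X)) = Mul(Add(18, -28), Add(-2, X)) = Mul(-10, Add(-2, X)) = Add(20, Mul(-10, X)))
Pow(Add(Function('G')(Add(72, -2)), Mul(-128, Pow(6, 4))), Rational(1, 2)) = Pow(Add(Add(20, Mul(-10, Add(72, -2))), Mul(-128, Pow(6, 4))), Rational(1, 2)) = Pow(Add(Add(20, Mul(-10, 70)), Mul(-128, 1296)), Rational(1, 2)) = Pow(Add(Add(20, -700), -165888), Rational(1, 2)) = Pow(Add(-680, -165888), Rational(1, 2)) = Pow(-166568, Rational(1, 2)) = Mul(2, I, Pow(41642, Rational(1, 2)))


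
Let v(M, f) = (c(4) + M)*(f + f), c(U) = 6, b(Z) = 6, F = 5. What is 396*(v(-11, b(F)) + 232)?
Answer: 68112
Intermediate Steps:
v(M, f) = 2*f*(6 + M) (v(M, f) = (6 + M)*(f + f) = (6 + M)*(2*f) = 2*f*(6 + M))
396*(v(-11, b(F)) + 232) = 396*(2*6*(6 - 11) + 232) = 396*(2*6*(-5) + 232) = 396*(-60 + 232) = 396*172 = 68112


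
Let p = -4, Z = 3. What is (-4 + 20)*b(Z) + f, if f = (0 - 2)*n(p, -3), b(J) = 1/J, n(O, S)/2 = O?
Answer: 64/3 ≈ 21.333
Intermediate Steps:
n(O, S) = 2*O
f = 16 (f = (0 - 2)*(2*(-4)) = -2*(-8) = 16)
(-4 + 20)*b(Z) + f = (-4 + 20)/3 + 16 = 16*(⅓) + 16 = 16/3 + 16 = 64/3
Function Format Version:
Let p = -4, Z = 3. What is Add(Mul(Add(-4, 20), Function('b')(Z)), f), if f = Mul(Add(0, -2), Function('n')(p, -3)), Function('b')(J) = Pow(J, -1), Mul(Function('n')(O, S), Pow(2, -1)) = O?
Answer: Rational(64, 3) ≈ 21.333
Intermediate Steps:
Function('n')(O, S) = Mul(2, O)
f = 16 (f = Mul(Add(0, -2), Mul(2, -4)) = Mul(-2, -8) = 16)
Add(Mul(Add(-4, 20), Function('b')(Z)), f) = Add(Mul(Add(-4, 20), Pow(3, -1)), 16) = Add(Mul(16, Rational(1, 3)), 16) = Add(Rational(16, 3), 16) = Rational(64, 3)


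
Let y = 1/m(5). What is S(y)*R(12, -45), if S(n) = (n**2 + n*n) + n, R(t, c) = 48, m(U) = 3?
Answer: 80/3 ≈ 26.667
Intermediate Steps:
y = 1/3 ≈ 0.33333
S(n) = n + 2*n**2 (S(n) = (n**2 + n**2) + n = 2*n**2 + n = n + 2*n**2)
S(y)*R(12, -45) = ((1 + 2*(1/3))/3)*48 = ((1 + 2/3)/3)*48 = ((1/3)*(5/3))*48 = (5/9)*48 = 80/3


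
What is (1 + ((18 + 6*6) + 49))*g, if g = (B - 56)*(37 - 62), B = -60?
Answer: 301600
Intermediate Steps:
g = 2900 (g = (-60 - 56)*(37 - 62) = -116*(-25) = 2900)
(1 + ((18 + 6*6) + 49))*g = (1 + ((18 + 6*6) + 49))*2900 = (1 + ((18 + 36) + 49))*2900 = (1 + (54 + 49))*2900 = (1 + 103)*2900 = 104*2900 = 301600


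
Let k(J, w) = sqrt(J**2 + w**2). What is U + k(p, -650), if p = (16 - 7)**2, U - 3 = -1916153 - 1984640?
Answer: -3900790 + sqrt(429061) ≈ -3.9001e+6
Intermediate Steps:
U = -3900790 (U = 3 + (-1916153 - 1984640) = 3 - 3900793 = -3900790)
p = 81 (p = 9**2 = 81)
U + k(p, -650) = -3900790 + sqrt(81**2 + (-650)**2) = -3900790 + sqrt(6561 + 422500) = -3900790 + sqrt(429061)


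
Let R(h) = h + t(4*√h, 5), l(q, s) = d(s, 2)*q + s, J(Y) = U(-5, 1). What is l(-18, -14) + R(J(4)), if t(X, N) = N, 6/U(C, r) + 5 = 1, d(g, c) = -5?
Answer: 159/2 ≈ 79.500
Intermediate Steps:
U(C, r) = -3/2 (U(C, r) = 6/(-5 + 1) = 6/(-4) = 6*(-¼) = -3/2)
J(Y) = -3/2
l(q, s) = s - 5*q (l(q, s) = -5*q + s = s - 5*q)
R(h) = 5 + h (R(h) = h + 5 = 5 + h)
l(-18, -14) + R(J(4)) = (-14 - 5*(-18)) + (5 - 3/2) = (-14 + 90) + 7/2 = 76 + 7/2 = 159/2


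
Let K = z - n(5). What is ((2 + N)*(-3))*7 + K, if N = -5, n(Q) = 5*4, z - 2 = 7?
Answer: 52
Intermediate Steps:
z = 9 (z = 2 + 7 = 9)
n(Q) = 20
K = -11 (K = 9 - 1*20 = 9 - 20 = -11)
((2 + N)*(-3))*7 + K = ((2 - 5)*(-3))*7 - 11 = -3*(-3)*7 - 11 = 9*7 - 11 = 63 - 11 = 52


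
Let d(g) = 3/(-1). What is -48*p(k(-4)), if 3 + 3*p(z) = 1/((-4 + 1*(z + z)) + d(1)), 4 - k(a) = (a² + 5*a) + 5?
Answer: 64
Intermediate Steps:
d(g) = -3 (d(g) = 3*(-1) = -3)
k(a) = -1 - a² - 5*a (k(a) = 4 - ((a² + 5*a) + 5) = 4 - (5 + a² + 5*a) = 4 + (-5 - a² - 5*a) = -1 - a² - 5*a)
p(z) = -1 + 1/(3*(-7 + 2*z)) (p(z) = -1 + 1/(3*((-4 + 1*(z + z)) - 3)) = -1 + 1/(3*((-4 + 1*(2*z)) - 3)) = -1 + 1/(3*((-4 + 2*z) - 3)) = -1 + 1/(3*(-7 + 2*z)))
-48*p(k(-4)) = -32*(11 - 3*(-1 - 1*(-4)² - 5*(-4)))/(-7 + 2*(-1 - 1*(-4)² - 5*(-4))) = -32*(11 - 3*(-1 - 1*16 + 20))/(-7 + 2*(-1 - 1*16 + 20)) = -32*(11 - 3*(-1 - 16 + 20))/(-7 + 2*(-1 - 16 + 20)) = -32*(11 - 3*3)/(-7 + 2*3) = -32*(11 - 9)/(-7 + 6) = -32*2/(-1) = -32*(-1)*2 = -48*(-4/3) = 64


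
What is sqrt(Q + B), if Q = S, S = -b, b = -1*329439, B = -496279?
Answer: 2*I*sqrt(41710) ≈ 408.46*I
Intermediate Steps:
b = -329439
S = 329439 (S = -1*(-329439) = 329439)
Q = 329439
sqrt(Q + B) = sqrt(329439 - 496279) = sqrt(-166840) = 2*I*sqrt(41710)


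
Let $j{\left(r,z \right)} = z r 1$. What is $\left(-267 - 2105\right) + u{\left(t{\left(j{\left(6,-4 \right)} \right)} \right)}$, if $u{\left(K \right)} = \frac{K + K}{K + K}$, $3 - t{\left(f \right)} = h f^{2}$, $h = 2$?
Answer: $-2371$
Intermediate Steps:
$j{\left(r,z \right)} = r z$ ($j{\left(r,z \right)} = r z 1 = r z$)
$t{\left(f \right)} = 3 - 2 f^{2}$
$u{\left(K \right)} = 1$ ($u{\left(K \right)} = \frac{2 K}{2 K} = 2 K \frac{1}{2 K} = 1$)
$\left(-267 - 2105\right) + u{\left(t{\left(j{\left(6,-4 \right)} \right)} \right)} = \left(-267 - 2105\right) + 1 = -2372 + 1 = -2371$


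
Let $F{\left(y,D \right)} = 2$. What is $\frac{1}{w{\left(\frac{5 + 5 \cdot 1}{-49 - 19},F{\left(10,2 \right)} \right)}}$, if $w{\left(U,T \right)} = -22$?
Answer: $- \frac{1}{22} \approx -0.045455$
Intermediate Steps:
$\frac{1}{w{\left(\frac{5 + 5 \cdot 1}{-49 - 19},F{\left(10,2 \right)} \right)}} = \frac{1}{-22} = - \frac{1}{22}$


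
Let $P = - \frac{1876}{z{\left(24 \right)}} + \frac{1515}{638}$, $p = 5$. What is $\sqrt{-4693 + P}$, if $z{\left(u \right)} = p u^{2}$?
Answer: $\frac{i \sqrt{1718600459345}}{19140} \approx 68.493 i$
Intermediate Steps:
$z{\left(u \right)} = 5 u^{2}$
$P = \frac{395789}{229680}$ ($P = - \frac{1876}{5 \cdot 24^{2}} + \frac{1515}{638} = - \frac{1876}{5 \cdot 576} + 1515 \cdot \frac{1}{638} = - \frac{1876}{2880} + \frac{1515}{638} = \left(-1876\right) \frac{1}{2880} + \frac{1515}{638} = - \frac{469}{720} + \frac{1515}{638} = \frac{395789}{229680} \approx 1.7232$)
$\sqrt{-4693 + P} = \sqrt{-4693 + \frac{395789}{229680}} = \sqrt{- \frac{1077492451}{229680}} = \frac{i \sqrt{1718600459345}}{19140}$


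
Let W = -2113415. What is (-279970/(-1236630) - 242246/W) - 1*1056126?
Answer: -276019749667105417/261351239145 ≈ -1.0561e+6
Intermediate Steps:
(-279970/(-1236630) - 242246/W) - 1*1056126 = (-279970/(-1236630) - 242246/(-2113415)) - 1*1056126 = (-279970*(-1/1236630) - 242246*(-1/2113415)) - 1056126 = (27997/123663 + 242246/2113415) - 1056126 = 89126146853/261351239145 - 1056126 = -276019749667105417/261351239145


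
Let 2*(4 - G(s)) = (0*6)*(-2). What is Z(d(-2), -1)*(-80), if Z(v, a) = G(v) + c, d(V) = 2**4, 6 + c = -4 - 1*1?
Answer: 560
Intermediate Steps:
G(s) = 4 (G(s) = 4 - 0*6*(-2)/2 = 4 - 0*(-2) = 4 - 1/2*0 = 4 + 0 = 4)
c = -11 (c = -6 + (-4 - 1*1) = -6 + (-4 - 1) = -6 - 5 = -11)
d(V) = 16
Z(v, a) = -7 (Z(v, a) = 4 - 11 = -7)
Z(d(-2), -1)*(-80) = -7*(-80) = 560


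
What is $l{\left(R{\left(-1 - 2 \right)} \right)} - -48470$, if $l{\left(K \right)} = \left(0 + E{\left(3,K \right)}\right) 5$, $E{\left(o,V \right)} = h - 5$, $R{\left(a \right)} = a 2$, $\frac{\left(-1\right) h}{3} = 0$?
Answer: $48445$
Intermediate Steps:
$h = 0$ ($h = \left(-3\right) 0 = 0$)
$R{\left(a \right)} = 2 a$
$E{\left(o,V \right)} = -5$ ($E{\left(o,V \right)} = 0 - 5 = -5$)
$l{\left(K \right)} = -25$ ($l{\left(K \right)} = \left(0 - 5\right) 5 = \left(-5\right) 5 = -25$)
$l{\left(R{\left(-1 - 2 \right)} \right)} - -48470 = -25 - -48470 = -25 + 48470 = 48445$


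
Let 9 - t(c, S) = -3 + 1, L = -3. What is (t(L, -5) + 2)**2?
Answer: 169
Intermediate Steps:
t(c, S) = 11 (t(c, S) = 9 - (-3 + 1) = 9 - 1*(-2) = 9 + 2 = 11)
(t(L, -5) + 2)**2 = (11 + 2)**2 = 13**2 = 169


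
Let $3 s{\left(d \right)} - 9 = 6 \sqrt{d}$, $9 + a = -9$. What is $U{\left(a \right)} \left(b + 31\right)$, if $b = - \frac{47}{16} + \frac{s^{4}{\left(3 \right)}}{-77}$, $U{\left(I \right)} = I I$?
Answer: $\frac{1669005}{308} - \frac{23328 \sqrt{3}}{11} \approx 1745.6$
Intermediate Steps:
$a = -18$ ($a = -9 - 9 = -18$)
$s{\left(d \right)} = 3 + 2 \sqrt{d}$ ($s{\left(d \right)} = 3 + \frac{6 \sqrt{d}}{3} = 3 + 2 \sqrt{d}$)
$U{\left(I \right)} = I^{2}$
$b = - \frac{47}{16} - \frac{\left(3 + 2 \sqrt{3}\right)^{4}}{77}$ ($b = - \frac{47}{16} + \frac{\left(3 + 2 \sqrt{3}\right)^{4}}{-77} = \left(-47\right) \frac{1}{16} + \left(3 + 2 \sqrt{3}\right)^{4} \left(- \frac{1}{77}\right) = - \frac{47}{16} - \frac{\left(3 + 2 \sqrt{3}\right)^{4}}{77} \approx -25.612$)
$U{\left(a \right)} \left(b + 31\right) = \left(-18\right)^{2} \left(\left(- \frac{17587}{1232} - \frac{72 \sqrt{3}}{11}\right) + 31\right) = 324 \left(\frac{20605}{1232} - \frac{72 \sqrt{3}}{11}\right) = \frac{1669005}{308} - \frac{23328 \sqrt{3}}{11}$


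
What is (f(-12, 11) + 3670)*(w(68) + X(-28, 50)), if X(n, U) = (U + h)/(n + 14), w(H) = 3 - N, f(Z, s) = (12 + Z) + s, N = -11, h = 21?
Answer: 460125/14 ≈ 32866.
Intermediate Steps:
f(Z, s) = 12 + Z + s
w(H) = 14 (w(H) = 3 - 1*(-11) = 3 + 11 = 14)
X(n, U) = (21 + U)/(14 + n) (X(n, U) = (U + 21)/(n + 14) = (21 + U)/(14 + n))
(f(-12, 11) + 3670)*(w(68) + X(-28, 50)) = ((12 - 12 + 11) + 3670)*(14 + (21 + 50)/(14 - 28)) = (11 + 3670)*(14 + 71/(-14)) = 3681*(14 - 1/14*71) = 3681*(14 - 71/14) = 3681*(125/14) = 460125/14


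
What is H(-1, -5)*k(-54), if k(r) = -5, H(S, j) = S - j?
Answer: -20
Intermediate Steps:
H(-1, -5)*k(-54) = (-1 - 1*(-5))*(-5) = (-1 + 5)*(-5) = 4*(-5) = -20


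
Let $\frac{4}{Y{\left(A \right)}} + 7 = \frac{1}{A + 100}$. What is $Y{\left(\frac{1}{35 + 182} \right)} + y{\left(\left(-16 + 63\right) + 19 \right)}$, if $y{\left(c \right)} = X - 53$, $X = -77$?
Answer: $- \frac{9903252}{75845} \approx -130.57$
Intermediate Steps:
$Y{\left(A \right)} = \frac{4}{-7 + \frac{1}{100 + A}}$ ($Y{\left(A \right)} = \frac{4}{-7 + \frac{1}{A + 100}} = \frac{4}{-7 + \frac{1}{100 + A}}$)
$y{\left(c \right)} = -130$ ($y{\left(c \right)} = -77 - 53 = -130$)
$Y{\left(\frac{1}{35 + 182} \right)} + y{\left(\left(-16 + 63\right) + 19 \right)} = \frac{4 \left(-100 - \frac{1}{35 + 182}\right)}{699 + \frac{7}{35 + 182}} - 130 = \frac{4 \left(-100 - \frac{1}{217}\right)}{699 + \frac{7}{217}} - 130 = \frac{4 \left(-100 - \frac{1}{217}\right)}{699 + 7 \cdot \frac{1}{217}} - 130 = \frac{4 \left(-100 - \frac{1}{217}\right)}{699 + \frac{1}{31}} - 130 = 4 \frac{1}{\frac{21670}{31}} \left(- \frac{21701}{217}\right) - 130 = 4 \cdot \frac{31}{21670} \left(- \frac{21701}{217}\right) - 130 = - \frac{43402}{75845} - 130 = - \frac{9903252}{75845}$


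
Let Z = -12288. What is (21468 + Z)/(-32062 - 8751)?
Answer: -9180/40813 ≈ -0.22493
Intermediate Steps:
(21468 + Z)/(-32062 - 8751) = (21468 - 12288)/(-32062 - 8751) = 9180/(-40813) = 9180*(-1/40813) = -9180/40813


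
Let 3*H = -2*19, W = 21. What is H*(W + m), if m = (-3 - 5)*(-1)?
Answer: -1102/3 ≈ -367.33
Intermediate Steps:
H = -38/3 (H = (-2*19)/3 = (⅓)*(-38) = -38/3 ≈ -12.667)
m = 8 (m = -8*(-1) = 8)
H*(W + m) = -38*(21 + 8)/3 = -38/3*29 = -1102/3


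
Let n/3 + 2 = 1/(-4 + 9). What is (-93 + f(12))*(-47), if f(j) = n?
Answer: 23124/5 ≈ 4624.8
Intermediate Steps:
n = -27/5 (n = -6 + 3/(-4 + 9) = -6 + 3/5 = -6 + 3*(⅕) = -6 + ⅗ = -27/5 ≈ -5.4000)
f(j) = -27/5
(-93 + f(12))*(-47) = (-93 - 27/5)*(-47) = -492/5*(-47) = 23124/5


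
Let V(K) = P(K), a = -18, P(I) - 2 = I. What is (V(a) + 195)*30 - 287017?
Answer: -281647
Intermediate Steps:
P(I) = 2 + I
V(K) = 2 + K
(V(a) + 195)*30 - 287017 = ((2 - 18) + 195)*30 - 287017 = (-16 + 195)*30 - 287017 = 179*30 - 287017 = 5370 - 287017 = -281647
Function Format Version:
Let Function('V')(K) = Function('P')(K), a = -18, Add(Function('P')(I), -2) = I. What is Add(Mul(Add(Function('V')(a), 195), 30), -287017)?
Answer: -281647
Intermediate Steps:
Function('P')(I) = Add(2, I)
Function('V')(K) = Add(2, K)
Add(Mul(Add(Function('V')(a), 195), 30), -287017) = Add(Mul(Add(Add(2, -18), 195), 30), -287017) = Add(Mul(Add(-16, 195), 30), -287017) = Add(Mul(179, 30), -287017) = Add(5370, -287017) = -281647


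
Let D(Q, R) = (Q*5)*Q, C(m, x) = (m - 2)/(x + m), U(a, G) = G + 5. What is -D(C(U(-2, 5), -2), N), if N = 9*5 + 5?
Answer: -5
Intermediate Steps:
U(a, G) = 5 + G
C(m, x) = (-2 + m)/(m + x)
N = 50 (N = 45 + 5 = 50)
D(Q, R) = 5*Q² (D(Q, R) = (5*Q)*Q = 5*Q²)
-D(C(U(-2, 5), -2), N) = -5*((-2 + (5 + 5))/((5 + 5) - 2))² = -5*((-2 + 10)/(10 - 2))² = -5*(8/8)² = -5*((⅛)*8)² = -5*1² = -5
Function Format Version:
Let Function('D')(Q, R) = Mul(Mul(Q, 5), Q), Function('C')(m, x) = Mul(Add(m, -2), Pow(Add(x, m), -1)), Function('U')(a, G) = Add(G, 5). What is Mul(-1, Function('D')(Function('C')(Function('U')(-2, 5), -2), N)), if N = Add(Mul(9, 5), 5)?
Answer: -5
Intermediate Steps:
Function('U')(a, G) = Add(5, G)
Function('C')(m, x) = Mul(Pow(Add(m, x), -1), Add(-2, m)) (Function('C')(m, x) = Mul(Add(-2, m), Pow(Add(m, x), -1)) = Mul(Pow(Add(m, x), -1), Add(-2, m)))
N = 50 (N = Add(45, 5) = 50)
Function('D')(Q, R) = Mul(5, Pow(Q, 2)) (Function('D')(Q, R) = Mul(Mul(5, Q), Q) = Mul(5, Pow(Q, 2)))
Mul(-1, Function('D')(Function('C')(Function('U')(-2, 5), -2), N)) = Mul(-1, Mul(5, Pow(Mul(Pow(Add(Add(5, 5), -2), -1), Add(-2, Add(5, 5))), 2))) = Mul(-1, Mul(5, Pow(Mul(Pow(Add(10, -2), -1), Add(-2, 10)), 2))) = Mul(-1, Mul(5, Pow(Mul(Pow(8, -1), 8), 2))) = Mul(-1, Mul(5, Pow(Mul(Rational(1, 8), 8), 2))) = Mul(-1, Mul(5, Pow(1, 2))) = Mul(-1, Mul(5, 1)) = Mul(-1, 5) = -5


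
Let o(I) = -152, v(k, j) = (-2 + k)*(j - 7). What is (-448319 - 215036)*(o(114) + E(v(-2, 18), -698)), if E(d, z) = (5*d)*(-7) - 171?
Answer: -807303035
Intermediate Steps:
v(k, j) = (-7 + j)*(-2 + k) (v(k, j) = (-2 + k)*(-7 + j) = (-7 + j)*(-2 + k))
E(d, z) = -171 - 35*d (E(d, z) = -35*d - 171 = -171 - 35*d)
(-448319 - 215036)*(o(114) + E(v(-2, 18), -698)) = (-448319 - 215036)*(-152 + (-171 - 35*(14 - 7*(-2) - 2*18 + 18*(-2)))) = -663355*(-152 + (-171 - 35*(14 + 14 - 36 - 36))) = -663355*(-152 + (-171 - 35*(-44))) = -663355*(-152 + (-171 + 1540)) = -663355*(-152 + 1369) = -663355*1217 = -807303035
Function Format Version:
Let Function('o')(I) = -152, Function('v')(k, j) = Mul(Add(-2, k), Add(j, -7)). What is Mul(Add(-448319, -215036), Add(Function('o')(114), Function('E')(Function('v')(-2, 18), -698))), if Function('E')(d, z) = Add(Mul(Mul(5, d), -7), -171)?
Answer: -807303035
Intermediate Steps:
Function('v')(k, j) = Mul(Add(-7, j), Add(-2, k)) (Function('v')(k, j) = Mul(Add(-2, k), Add(-7, j)) = Mul(Add(-7, j), Add(-2, k)))
Function('E')(d, z) = Add(-171, Mul(-35, d)) (Function('E')(d, z) = Add(Mul(-35, d), -171) = Add(-171, Mul(-35, d)))
Mul(Add(-448319, -215036), Add(Function('o')(114), Function('E')(Function('v')(-2, 18), -698))) = Mul(Add(-448319, -215036), Add(-152, Add(-171, Mul(-35, Add(14, Mul(-7, -2), Mul(-2, 18), Mul(18, -2)))))) = Mul(-663355, Add(-152, Add(-171, Mul(-35, Add(14, 14, -36, -36))))) = Mul(-663355, Add(-152, Add(-171, Mul(-35, -44)))) = Mul(-663355, Add(-152, Add(-171, 1540))) = Mul(-663355, Add(-152, 1369)) = Mul(-663355, 1217) = -807303035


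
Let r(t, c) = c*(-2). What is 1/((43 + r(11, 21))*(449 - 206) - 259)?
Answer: -1/16 ≈ -0.062500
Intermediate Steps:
r(t, c) = -2*c
1/((43 + r(11, 21))*(449 - 206) - 259) = 1/((43 - 2*21)*(449 - 206) - 259) = 1/((43 - 42)*243 - 259) = 1/(1*243 - 259) = 1/(243 - 259) = 1/(-16) = -1/16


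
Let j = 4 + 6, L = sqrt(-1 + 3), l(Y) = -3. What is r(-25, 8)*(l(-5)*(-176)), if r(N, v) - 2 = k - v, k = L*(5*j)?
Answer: -3168 + 26400*sqrt(2) ≈ 34167.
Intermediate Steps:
L = sqrt(2) ≈ 1.4142
j = 10
k = 50*sqrt(2) (k = sqrt(2)*(5*10) = sqrt(2)*50 = 50*sqrt(2) ≈ 70.711)
r(N, v) = 2 - v + 50*sqrt(2) (r(N, v) = 2 + (50*sqrt(2) - v) = 2 + (-v + 50*sqrt(2)) = 2 - v + 50*sqrt(2))
r(-25, 8)*(l(-5)*(-176)) = (2 - 1*8 + 50*sqrt(2))*(-3*(-176)) = (2 - 8 + 50*sqrt(2))*528 = (-6 + 50*sqrt(2))*528 = -3168 + 26400*sqrt(2)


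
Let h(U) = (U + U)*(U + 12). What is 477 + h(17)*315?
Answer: 311067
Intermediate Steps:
h(U) = 2*U*(12 + U) (h(U) = (2*U)*(12 + U) = 2*U*(12 + U))
477 + h(17)*315 = 477 + (2*17*(12 + 17))*315 = 477 + (2*17*29)*315 = 477 + 986*315 = 477 + 310590 = 311067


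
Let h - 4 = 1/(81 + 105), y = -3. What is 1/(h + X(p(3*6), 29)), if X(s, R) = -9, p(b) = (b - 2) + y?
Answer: -186/929 ≈ -0.20022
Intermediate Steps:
p(b) = -5 + b (p(b) = (b - 2) - 3 = (-2 + b) - 3 = -5 + b)
h = 745/186 (h = 4 + 1/(81 + 105) = 4 + 1/186 = 745/186 ≈ 4.0054)
1/(h + X(p(3*6), 29)) = 1/(745/186 - 9) = 1/(-929/186) = -186/929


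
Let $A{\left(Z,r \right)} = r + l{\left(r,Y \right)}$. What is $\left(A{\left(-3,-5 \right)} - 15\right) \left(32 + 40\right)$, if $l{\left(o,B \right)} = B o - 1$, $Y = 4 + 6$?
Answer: $-5112$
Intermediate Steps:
$Y = 10$
$l{\left(o,B \right)} = -1 + B o$
$A{\left(Z,r \right)} = -1 + 11 r$ ($A{\left(Z,r \right)} = r + \left(-1 + 10 r\right) = -1 + 11 r$)
$\left(A{\left(-3,-5 \right)} - 15\right) \left(32 + 40\right) = \left(\left(-1 + 11 \left(-5\right)\right) - 15\right) \left(32 + 40\right) = \left(\left(-1 - 55\right) - 15\right) 72 = \left(-56 - 15\right) 72 = \left(-71\right) 72 = -5112$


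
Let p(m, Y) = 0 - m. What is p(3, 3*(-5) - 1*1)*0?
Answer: 0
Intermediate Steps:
p(m, Y) = -m
p(3, 3*(-5) - 1*1)*0 = -1*3*0 = -3*0 = 0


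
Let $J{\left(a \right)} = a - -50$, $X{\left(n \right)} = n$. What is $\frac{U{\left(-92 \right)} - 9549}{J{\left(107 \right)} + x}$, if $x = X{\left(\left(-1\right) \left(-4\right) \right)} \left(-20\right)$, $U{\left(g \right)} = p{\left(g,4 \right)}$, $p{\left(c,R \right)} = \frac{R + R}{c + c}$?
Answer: $- \frac{219628}{1771} \approx -124.01$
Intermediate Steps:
$p{\left(c,R \right)} = \frac{R}{c}$ ($p{\left(c,R \right)} = \frac{2 R}{2 c} = 2 R \frac{1}{2 c} = \frac{R}{c}$)
$U{\left(g \right)} = \frac{4}{g}$
$J{\left(a \right)} = 50 + a$ ($J{\left(a \right)} = a + 50 = 50 + a$)
$x = -80$ ($x = \left(-1\right) \left(-4\right) \left(-20\right) = 4 \left(-20\right) = -80$)
$\frac{U{\left(-92 \right)} - 9549}{J{\left(107 \right)} + x} = \frac{\frac{4}{-92} - 9549}{\left(50 + 107\right) - 80} = \frac{4 \left(- \frac{1}{92}\right) - 9549}{157 - 80} = \frac{- \frac{1}{23} - 9549}{77} = \left(- \frac{219628}{23}\right) \frac{1}{77} = - \frac{219628}{1771}$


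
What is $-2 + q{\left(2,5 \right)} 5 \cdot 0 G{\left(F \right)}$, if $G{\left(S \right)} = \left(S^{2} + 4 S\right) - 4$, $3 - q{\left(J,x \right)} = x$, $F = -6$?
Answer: $-2$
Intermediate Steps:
$q{\left(J,x \right)} = 3 - x$
$G{\left(S \right)} = -4 + S^{2} + 4 S$
$-2 + q{\left(2,5 \right)} 5 \cdot 0 G{\left(F \right)} = -2 + \left(3 - 5\right) 5 \cdot 0 \left(-4 + \left(-6\right)^{2} + 4 \left(-6\right)\right) = -2 + \left(3 - 5\right) 5 \cdot 0 \left(-4 + 36 - 24\right) = -2 + \left(-2\right) 5 \cdot 0 \cdot 8 = -2 + \left(-10\right) 0 \cdot 8 = -2 + 0 \cdot 8 = -2 + 0 = -2$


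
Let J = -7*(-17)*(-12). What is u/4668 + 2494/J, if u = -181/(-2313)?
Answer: -2243972419/1284852996 ≈ -1.7465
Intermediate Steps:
u = 181/2313 (u = -181*(-1/2313) = 181/2313 ≈ 0.078253)
J = -1428 (J = 119*(-12) = -1428)
u/4668 + 2494/J = (181/2313)/4668 + 2494/(-1428) = (181/2313)*(1/4668) + 2494*(-1/1428) = 181/10797084 - 1247/714 = -2243972419/1284852996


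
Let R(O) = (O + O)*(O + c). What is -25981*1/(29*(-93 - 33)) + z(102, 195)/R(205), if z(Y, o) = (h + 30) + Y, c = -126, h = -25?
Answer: 210478892/29588265 ≈ 7.1136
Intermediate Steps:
z(Y, o) = 5 + Y (z(Y, o) = (-25 + 30) + Y = 5 + Y)
R(O) = 2*O*(-126 + O) (R(O) = (O + O)*(O - 126) = (2*O)*(-126 + O) = 2*O*(-126 + O))
-25981*1/(29*(-93 - 33)) + z(102, 195)/R(205) = -25981*1/(29*(-93 - 33)) + (5 + 102)/((2*205*(-126 + 205))) = -25981/((-126*29)) + 107/((2*205*79)) = -25981/(-3654) + 107/32390 = -25981*(-1/3654) + 107*(1/32390) = 25981/3654 + 107/32390 = 210478892/29588265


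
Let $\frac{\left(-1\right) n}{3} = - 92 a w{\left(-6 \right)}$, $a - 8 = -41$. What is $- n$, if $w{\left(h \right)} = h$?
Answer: $-54648$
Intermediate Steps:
$a = -33$ ($a = 8 - 41 = -33$)
$n = 54648$ ($n = - 3 \left(-92\right) \left(-33\right) \left(-6\right) = - 3 \cdot 3036 \left(-6\right) = \left(-3\right) \left(-18216\right) = 54648$)
$- n = \left(-1\right) 54648 = -54648$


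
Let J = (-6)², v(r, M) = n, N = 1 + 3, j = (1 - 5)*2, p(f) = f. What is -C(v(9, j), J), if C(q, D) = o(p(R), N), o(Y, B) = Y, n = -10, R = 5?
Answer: -5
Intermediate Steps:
j = -8 (j = -4*2 = -8)
N = 4
v(r, M) = -10
J = 36
C(q, D) = 5
-C(v(9, j), J) = -1*5 = -5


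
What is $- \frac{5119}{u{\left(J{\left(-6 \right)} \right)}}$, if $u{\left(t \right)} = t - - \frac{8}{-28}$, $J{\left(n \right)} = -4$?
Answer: $\frac{35833}{30} \approx 1194.4$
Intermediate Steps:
$u{\left(t \right)} = - \frac{2}{7} + t$ ($u{\left(t \right)} = t - \left(-8\right) \left(- \frac{1}{28}\right) = t - \frac{2}{7} = - \frac{2}{7} + t$)
$- \frac{5119}{u{\left(J{\left(-6 \right)} \right)}} = - \frac{5119}{- \frac{2}{7} - 4} = - \frac{5119}{- \frac{30}{7}} = \left(-5119\right) \left(- \frac{7}{30}\right) = \frac{35833}{30}$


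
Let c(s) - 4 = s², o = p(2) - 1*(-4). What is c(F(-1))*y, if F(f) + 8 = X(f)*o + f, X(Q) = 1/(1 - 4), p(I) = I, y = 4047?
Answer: 505875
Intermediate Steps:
o = 6 (o = 2 - 1*(-4) = 2 + 4 = 6)
X(Q) = -⅓ (X(Q) = 1/(-3) = -⅓)
F(f) = -10 + f (F(f) = -8 + (-⅓*6 + f) = -8 + (-2 + f) = -10 + f)
c(s) = 4 + s²
c(F(-1))*y = (4 + (-10 - 1)²)*4047 = (4 + (-11)²)*4047 = (4 + 121)*4047 = 125*4047 = 505875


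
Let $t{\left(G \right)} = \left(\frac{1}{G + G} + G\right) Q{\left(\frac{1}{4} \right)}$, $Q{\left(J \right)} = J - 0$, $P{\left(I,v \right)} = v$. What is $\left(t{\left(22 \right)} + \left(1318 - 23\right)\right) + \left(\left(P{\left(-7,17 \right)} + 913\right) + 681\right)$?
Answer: $\frac{512425}{176} \approx 2911.5$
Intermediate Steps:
$Q{\left(J \right)} = J$ ($Q{\left(J \right)} = J + 0 = J$)
$t{\left(G \right)} = \frac{G}{4} + \frac{1}{8 G}$ ($t{\left(G \right)} = \frac{\frac{1}{G + G} + G}{4} = \left(\frac{1}{2 G} + G\right) \frac{1}{4} = \left(G + \frac{1}{2 G}\right) \frac{1}{4} = \frac{G}{4} + \frac{1}{8 G}$)
$\left(t{\left(22 \right)} + \left(1318 - 23\right)\right) + \left(\left(P{\left(-7,17 \right)} + 913\right) + 681\right) = \left(\left(\frac{1}{4} \cdot 22 + \frac{1}{8 \cdot 22}\right) + \left(1318 - 23\right)\right) + \left(\left(17 + 913\right) + 681\right) = \left(\left(\frac{11}{2} + \frac{1}{8} \cdot \frac{1}{22}\right) + \left(1318 - 23\right)\right) + \left(930 + 681\right) = \left(\left(\frac{11}{2} + \frac{1}{176}\right) + 1295\right) + 1611 = \left(\frac{969}{176} + 1295\right) + 1611 = \frac{228889}{176} + 1611 = \frac{512425}{176}$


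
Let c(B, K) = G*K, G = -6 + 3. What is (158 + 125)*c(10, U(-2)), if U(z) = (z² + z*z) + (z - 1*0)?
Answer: -5094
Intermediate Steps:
G = -3
U(z) = z + 2*z² (U(z) = (z² + z²) + (z + 0) = 2*z² + z = z + 2*z²)
c(B, K) = -3*K
(158 + 125)*c(10, U(-2)) = (158 + 125)*(-(-6)*(1 + 2*(-2))) = 283*(-(-6)*(1 - 4)) = 283*(-(-6)*(-3)) = 283*(-3*6) = 283*(-18) = -5094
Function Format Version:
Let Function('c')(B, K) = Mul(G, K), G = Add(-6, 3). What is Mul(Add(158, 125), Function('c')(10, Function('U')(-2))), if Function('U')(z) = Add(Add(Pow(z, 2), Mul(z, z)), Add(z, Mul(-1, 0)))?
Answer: -5094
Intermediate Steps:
G = -3
Function('U')(z) = Add(z, Mul(2, Pow(z, 2))) (Function('U')(z) = Add(Add(Pow(z, 2), Pow(z, 2)), Add(z, 0)) = Add(Mul(2, Pow(z, 2)), z) = Add(z, Mul(2, Pow(z, 2))))
Function('c')(B, K) = Mul(-3, K)
Mul(Add(158, 125), Function('c')(10, Function('U')(-2))) = Mul(Add(158, 125), Mul(-3, Mul(-2, Add(1, Mul(2, -2))))) = Mul(283, Mul(-3, Mul(-2, Add(1, -4)))) = Mul(283, Mul(-3, Mul(-2, -3))) = Mul(283, Mul(-3, 6)) = Mul(283, -18) = -5094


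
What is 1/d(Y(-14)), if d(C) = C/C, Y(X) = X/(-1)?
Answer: 1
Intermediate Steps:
Y(X) = -X (Y(X) = X*(-1) = -X)
d(C) = 1
1/d(Y(-14)) = 1/1 = 1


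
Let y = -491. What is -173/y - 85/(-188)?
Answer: 74259/92308 ≈ 0.80447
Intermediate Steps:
-173/y - 85/(-188) = -173/(-491) - 85/(-188) = -173*(-1/491) - 85*(-1/188) = 173/491 + 85/188 = 74259/92308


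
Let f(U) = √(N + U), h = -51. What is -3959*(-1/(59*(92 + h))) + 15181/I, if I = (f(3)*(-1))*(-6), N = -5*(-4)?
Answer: 3959/2419 + 15181*√23/138 ≈ 529.21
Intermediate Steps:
N = 20
f(U) = √(20 + U)
I = 6*√23 (I = (√(20 + 3)*(-1))*(-6) = (√23*(-1))*(-6) = -√23*(-6) = 6*√23 ≈ 28.775)
-3959*(-1/(59*(92 + h))) + 15181/I = -3959*(-1/(59*(92 - 51))) + 15181/((6*√23)) = -3959/(41*(-59)) + 15181*(√23/138) = -3959/(-2419) + 15181*√23/138 = -3959*(-1/2419) + 15181*√23/138 = 3959/2419 + 15181*√23/138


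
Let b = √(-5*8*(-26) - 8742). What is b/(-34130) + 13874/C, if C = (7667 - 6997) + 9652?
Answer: 6937/5161 - I*√7702/34130 ≈ 1.3441 - 0.0025714*I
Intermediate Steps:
C = 10322 (C = 670 + 9652 = 10322)
b = I*√7702 (b = √(-40*(-26) - 8742) = √(1040 - 8742) = √(-7702) = I*√7702 ≈ 87.761*I)
b/(-34130) + 13874/C = (I*√7702)/(-34130) + 13874/10322 = (I*√7702)*(-1/34130) + 13874*(1/10322) = -I*√7702/34130 + 6937/5161 = 6937/5161 - I*√7702/34130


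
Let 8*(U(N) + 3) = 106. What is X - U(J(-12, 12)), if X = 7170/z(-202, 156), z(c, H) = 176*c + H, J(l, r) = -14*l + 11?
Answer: -369979/35396 ≈ -10.453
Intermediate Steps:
J(l, r) = 11 - 14*l
z(c, H) = H + 176*c
U(N) = 41/4 (U(N) = -3 + (⅛)*106 = -3 + 53/4 = 41/4)
X = -3585/17698 (X = 7170/(156 + 176*(-202)) = 7170/(156 - 35552) = 7170/(-35396) = 7170*(-1/35396) = -3585/17698 ≈ -0.20257)
X - U(J(-12, 12)) = -3585/17698 - 1*41/4 = -3585/17698 - 41/4 = -369979/35396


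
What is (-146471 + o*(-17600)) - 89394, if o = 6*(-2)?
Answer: -24665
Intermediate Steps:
o = -12
(-146471 + o*(-17600)) - 89394 = (-146471 - 12*(-17600)) - 89394 = (-146471 + 211200) - 89394 = 64729 - 89394 = -24665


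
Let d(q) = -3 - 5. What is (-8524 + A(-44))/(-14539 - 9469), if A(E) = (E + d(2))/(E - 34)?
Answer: 12785/36012 ≈ 0.35502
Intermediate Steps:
d(q) = -8
A(E) = (-8 + E)/(-34 + E) (A(E) = (E - 8)/(E - 34) = (-8 + E)/(-34 + E))
(-8524 + A(-44))/(-14539 - 9469) = (-8524 + (-8 - 44)/(-34 - 44))/(-14539 - 9469) = (-8524 - 52/(-78))/(-24008) = (-8524 - 1/78*(-52))*(-1/24008) = (-8524 + 2/3)*(-1/24008) = -25570/3*(-1/24008) = 12785/36012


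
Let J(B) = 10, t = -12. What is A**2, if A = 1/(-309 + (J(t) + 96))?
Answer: 1/41209 ≈ 2.4267e-5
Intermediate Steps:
A = -1/203 (A = 1/(-309 + (10 + 96)) = 1/(-309 + 106) = 1/(-203) = -1/203 ≈ -0.0049261)
A**2 = (-1/203)**2 = 1/41209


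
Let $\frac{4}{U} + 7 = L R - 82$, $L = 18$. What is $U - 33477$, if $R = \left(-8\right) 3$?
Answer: $- \frac{17441521}{521} \approx -33477.0$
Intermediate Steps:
$R = -24$
$U = - \frac{4}{521}$ ($U = \frac{4}{-7 + \left(18 \left(-24\right) - 82\right)} = \frac{4}{-7 - 514} = \frac{4}{-521} = 4 \left(- \frac{1}{521}\right) = - \frac{4}{521} \approx -0.0076775$)
$U - 33477 = - \frac{4}{521} - 33477 = - \frac{17441521}{521}$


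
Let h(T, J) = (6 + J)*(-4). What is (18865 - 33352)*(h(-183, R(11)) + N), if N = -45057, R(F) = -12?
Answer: 652393071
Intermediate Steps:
h(T, J) = -24 - 4*J
(18865 - 33352)*(h(-183, R(11)) + N) = (18865 - 33352)*((-24 - 4*(-12)) - 45057) = -14487*((-24 + 48) - 45057) = -14487*(24 - 45057) = -14487*(-45033) = 652393071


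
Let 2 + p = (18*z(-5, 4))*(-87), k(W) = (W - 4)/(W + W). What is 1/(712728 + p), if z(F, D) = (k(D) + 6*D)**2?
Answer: -1/189290 ≈ -5.2829e-6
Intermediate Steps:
k(W) = (-4 + W)/(2*W) (k(W) = (-4 + W)/((2*W)) = (-4 + W)*(1/(2*W)) = (-4 + W)/(2*W))
z(F, D) = (6*D + (-4 + D)/(2*D))**2 (z(F, D) = ((-4 + D)/(2*D) + 6*D)**2 = (6*D + (-4 + D)/(2*D))**2)
p = -902018 (p = -2 + (18*((1/4)*(-4 + 4 + 12*4**2)**2/4**2))*(-87) = -2 + (18*((1/4)*(1/16)*(-4 + 4 + 12*16)**2))*(-87) = -2 + (18*((1/4)*(1/16)*(-4 + 4 + 192)**2))*(-87) = -2 + (18*((1/4)*(1/16)*192**2))*(-87) = -2 + (18*((1/4)*(1/16)*36864))*(-87) = -2 + (18*576)*(-87) = -2 + 10368*(-87) = -2 - 902016 = -902018)
1/(712728 + p) = 1/(712728 - 902018) = 1/(-189290) = -1/189290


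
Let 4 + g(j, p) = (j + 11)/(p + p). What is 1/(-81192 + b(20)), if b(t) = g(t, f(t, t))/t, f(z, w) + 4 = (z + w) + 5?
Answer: -1640/133155177 ≈ -1.2316e-5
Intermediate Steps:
f(z, w) = 1 + w + z (f(z, w) = -4 + ((z + w) + 5) = -4 + ((w + z) + 5) = -4 + (5 + w + z) = 1 + w + z)
g(j, p) = -4 + (11 + j)/(2*p) (g(j, p) = -4 + (j + 11)/(p + p) = -4 + (11 + j)/((2*p)) = -4 + (11 + j)*(1/(2*p)) = -4 + (11 + j)/(2*p))
b(t) = (3 - 15*t)/(2*t*(1 + 2*t)) (b(t) = ((11 + t - 8*(1 + t + t))/(2*(1 + t + t)))/t = ((11 + t - 8*(1 + 2*t))/(2*(1 + 2*t)))/t = ((11 + t + (-8 - 16*t))/(2*(1 + 2*t)))/t = ((3 - 15*t)/(2*(1 + 2*t)))/t = (3 - 15*t)/(2*t*(1 + 2*t)))
1/(-81192 + b(20)) = 1/(-81192 + (3/2)*(1 - 5*20)/(20*(1 + 2*20))) = 1/(-81192 + (3/2)*(1/20)*(1 - 100)/(1 + 40)) = 1/(-81192 + (3/2)*(1/20)*(-99)/41) = 1/(-81192 + (3/2)*(1/20)*(1/41)*(-99)) = 1/(-81192 - 297/1640) = 1/(-133155177/1640) = -1640/133155177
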